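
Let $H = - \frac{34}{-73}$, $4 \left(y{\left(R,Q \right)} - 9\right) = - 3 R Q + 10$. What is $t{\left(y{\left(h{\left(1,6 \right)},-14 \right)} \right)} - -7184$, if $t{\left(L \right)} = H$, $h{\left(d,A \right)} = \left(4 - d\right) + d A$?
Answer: $\frac{524466}{73} \approx 7184.5$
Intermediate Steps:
$h{\left(d,A \right)} = 4 - d + A d$ ($h{\left(d,A \right)} = \left(4 - d\right) + A d = 4 - d + A d$)
$y{\left(R,Q \right)} = \frac{23}{2} - \frac{3 Q R}{4}$ ($y{\left(R,Q \right)} = 9 + \frac{- 3 R Q + 10}{4} = 9 + \frac{- 3 Q R + 10}{4} = 9 + \frac{10 - 3 Q R}{4} = 9 - \left(- \frac{5}{2} + \frac{3 Q R}{4}\right) = \frac{23}{2} - \frac{3 Q R}{4}$)
$H = \frac{34}{73}$ ($H = \left(-34\right) \left(- \frac{1}{73}\right) = \frac{34}{73} \approx 0.46575$)
$t{\left(L \right)} = \frac{34}{73}$
$t{\left(y{\left(h{\left(1,6 \right)},-14 \right)} \right)} - -7184 = \frac{34}{73} - -7184 = \frac{34}{73} + 7184 = \frac{524466}{73}$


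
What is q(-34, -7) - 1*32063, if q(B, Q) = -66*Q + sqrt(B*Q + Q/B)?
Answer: -31601 + sqrt(275366)/34 ≈ -31586.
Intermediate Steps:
q(B, Q) = sqrt(B*Q + Q/B) - 66*Q
q(-34, -7) - 1*32063 = (sqrt(-7*(-34 + 1/(-34))) - 66*(-7)) - 1*32063 = (sqrt(-7*(-34 - 1/34)) + 462) - 32063 = (sqrt(-7*(-1157/34)) + 462) - 32063 = (sqrt(8099/34) + 462) - 32063 = (sqrt(275366)/34 + 462) - 32063 = (462 + sqrt(275366)/34) - 32063 = -31601 + sqrt(275366)/34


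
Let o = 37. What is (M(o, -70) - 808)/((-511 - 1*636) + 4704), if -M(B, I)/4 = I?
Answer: -528/3557 ≈ -0.14844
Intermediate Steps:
M(B, I) = -4*I
(M(o, -70) - 808)/((-511 - 1*636) + 4704) = (-4*(-70) - 808)/((-511 - 1*636) + 4704) = (280 - 808)/((-511 - 636) + 4704) = -528/(-1147 + 4704) = -528/3557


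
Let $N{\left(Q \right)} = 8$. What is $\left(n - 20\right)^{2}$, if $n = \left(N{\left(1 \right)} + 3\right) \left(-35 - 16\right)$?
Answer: $337561$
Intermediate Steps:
$n = -561$ ($n = \left(8 + 3\right) \left(-35 - 16\right) = 11 \left(-51\right) = -561$)
$\left(n - 20\right)^{2} = \left(-561 - 20\right)^{2} = \left(-581\right)^{2} = 337561$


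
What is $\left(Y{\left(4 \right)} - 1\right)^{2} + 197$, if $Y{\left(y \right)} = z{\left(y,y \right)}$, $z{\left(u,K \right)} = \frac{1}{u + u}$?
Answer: $\frac{12657}{64} \approx 197.77$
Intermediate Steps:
$z{\left(u,K \right)} = \frac{1}{2 u}$
$Y{\left(y \right)} = \frac{1}{2 y}$
$\left(Y{\left(4 \right)} - 1\right)^{2} + 197 = \left(\frac{1}{2 \cdot 4} - 1\right)^{2} + 197 = \left(\frac{1}{2} \cdot \frac{1}{4} - 1\right)^{2} + 197 = \left(\frac{1}{8} - 1\right)^{2} + 197 = \left(- \frac{7}{8}\right)^{2} + 197 = \frac{49}{64} + 197 = \frac{12657}{64}$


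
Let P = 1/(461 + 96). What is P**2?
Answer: 1/310249 ≈ 3.2232e-6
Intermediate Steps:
P = 1/557 ≈ 0.0017953
P**2 = (1/557)**2 = 1/310249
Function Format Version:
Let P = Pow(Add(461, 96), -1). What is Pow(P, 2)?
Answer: Rational(1, 310249) ≈ 3.2232e-6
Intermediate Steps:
P = Rational(1, 557) (P = Pow(557, -1) = Rational(1, 557) ≈ 0.0017953)
Pow(P, 2) = Pow(Rational(1, 557), 2) = Rational(1, 310249)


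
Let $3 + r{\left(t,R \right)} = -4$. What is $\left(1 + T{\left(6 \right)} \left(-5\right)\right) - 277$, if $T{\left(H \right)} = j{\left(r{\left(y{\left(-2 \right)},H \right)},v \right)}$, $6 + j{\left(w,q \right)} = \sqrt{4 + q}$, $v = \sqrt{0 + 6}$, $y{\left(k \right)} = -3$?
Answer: $-246 - 5 \sqrt{4 + \sqrt{6}} \approx -258.7$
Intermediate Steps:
$r{\left(t,R \right)} = -7$ ($r{\left(t,R \right)} = -3 - 4 = -7$)
$v = \sqrt{6} \approx 2.4495$
$j{\left(w,q \right)} = -6 + \sqrt{4 + q}$
$T{\left(H \right)} = -6 + \sqrt{4 + \sqrt{6}}$
$\left(1 + T{\left(6 \right)} \left(-5\right)\right) - 277 = \left(1 + \left(-6 + \sqrt{4 + \sqrt{6}}\right) \left(-5\right)\right) - 277 = \left(1 + \left(30 - 5 \sqrt{4 + \sqrt{6}}\right)\right) - 277 = \left(31 - 5 \sqrt{4 + \sqrt{6}}\right) - 277 = -246 - 5 \sqrt{4 + \sqrt{6}}$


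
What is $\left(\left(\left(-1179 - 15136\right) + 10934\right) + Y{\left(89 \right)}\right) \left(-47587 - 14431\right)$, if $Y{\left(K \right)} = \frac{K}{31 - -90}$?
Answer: $\frac{3670405656}{11} \approx 3.3367 \cdot 10^{8}$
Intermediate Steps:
$Y{\left(K \right)} = \frac{K}{121}$ ($Y{\left(K \right)} = \frac{K}{31 + 90} = \frac{K}{121}$)
$\left(\left(\left(-1179 - 15136\right) + 10934\right) + Y{\left(89 \right)}\right) \left(-47587 - 14431\right) = \left(\left(\left(-1179 - 15136\right) + 10934\right) + \frac{1}{121} \cdot 89\right) \left(-47587 - 14431\right) = \left(\left(-16315 + 10934\right) + \frac{89}{121}\right) \left(-62018\right) = \left(-5381 + \frac{89}{121}\right) \left(-62018\right) = \left(- \frac{651012}{121}\right) \left(-62018\right) = \frac{3670405656}{11}$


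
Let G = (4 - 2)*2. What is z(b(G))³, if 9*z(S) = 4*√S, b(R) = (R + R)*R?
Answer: 8192*√2/729 ≈ 15.892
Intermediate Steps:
G = 4 (G = 2*2 = 4)
b(R) = 2*R² (b(R) = (2*R)*R = 2*R²)
z(S) = 4*√S/9 (z(S) = (4*√S)/9 = 4*√S/9)
z(b(G))³ = (4*√(2*4²)/9)³ = (4*√(2*16)/9)³ = (4*√32/9)³ = (4*(4*√2)/9)³ = (16*√2/9)³ = 8192*√2/729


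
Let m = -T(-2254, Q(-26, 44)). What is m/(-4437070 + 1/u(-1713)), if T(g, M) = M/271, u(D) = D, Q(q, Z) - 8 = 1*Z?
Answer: 89076/2059789946881 ≈ 4.3245e-8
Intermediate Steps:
Q(q, Z) = 8 + Z (Q(q, Z) = 8 + 1*Z = 8 + Z)
T(g, M) = M/271 (T(g, M) = M*(1/271) = M/271)
m = -52/271 (m = -(8 + 44)/271 = -52/271 ≈ -0.19188)
m/(-4437070 + 1/u(-1713)) = -52/(271*(-4437070 + 1/(-1713))) = -52/(271*(-4437070 - 1/1713)) = -52/(271*(-7600700911/1713)) = -52/271*(-1713/7600700911) = 89076/2059789946881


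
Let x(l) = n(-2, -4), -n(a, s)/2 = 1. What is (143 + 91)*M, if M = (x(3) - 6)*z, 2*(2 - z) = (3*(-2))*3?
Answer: -20592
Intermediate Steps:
n(a, s) = -2 (n(a, s) = -2*1 = -2)
z = 11 (z = 2 - 3*(-2)*3/2 = 2 - (-3)*3 = 2 - ½*(-18) = 2 + 9 = 11)
x(l) = -2
M = -88 (M = (-2 - 6)*11 = -8*11 = -88)
(143 + 91)*M = (143 + 91)*(-88) = 234*(-88) = -20592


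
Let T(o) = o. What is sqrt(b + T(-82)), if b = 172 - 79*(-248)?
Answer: sqrt(19682) ≈ 140.29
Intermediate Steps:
b = 19764 (b = 172 + 19592 = 19764)
sqrt(b + T(-82)) = sqrt(19764 - 82) = sqrt(19682)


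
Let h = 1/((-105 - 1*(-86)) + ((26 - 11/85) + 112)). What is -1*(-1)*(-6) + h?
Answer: -60539/10104 ≈ -5.9916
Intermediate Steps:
h = 85/10104 (h = 1/((-105 + 86) + ((26 - 11*1/85) + 112)) = 1/(-19 + ((26 - 11/85) + 112)) = 1/(-19 + (2199/85 + 112)) = 1/(-19 + 11719/85) = 1/(10104/85) = 85/10104 ≈ 0.0084125)
-1*(-1)*(-6) + h = -1*(-1)*(-6) + 85/10104 = 1*(-6) + 85/10104 = -6 + 85/10104 = -60539/10104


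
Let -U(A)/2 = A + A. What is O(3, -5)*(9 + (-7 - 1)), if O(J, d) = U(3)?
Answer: -12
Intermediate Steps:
U(A) = -4*A (U(A) = -2*(A + A) = -4*A)
O(J, d) = -12 (O(J, d) = -4*3 = -12)
O(3, -5)*(9 + (-7 - 1)) = -12*(9 + (-7 - 1)) = -12*(9 - 8) = -12*1 = -12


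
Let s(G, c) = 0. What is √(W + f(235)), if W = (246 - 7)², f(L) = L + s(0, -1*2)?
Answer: 2*√14339 ≈ 239.49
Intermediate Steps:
f(L) = L (f(L) = L + 0 = L)
W = 57121 (W = 239² = 57121)
√(W + f(235)) = √(57121 + 235) = √57356 = 2*√14339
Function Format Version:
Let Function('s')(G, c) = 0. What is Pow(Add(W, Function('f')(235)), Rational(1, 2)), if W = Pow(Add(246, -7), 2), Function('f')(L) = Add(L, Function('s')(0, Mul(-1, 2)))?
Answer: Mul(2, Pow(14339, Rational(1, 2))) ≈ 239.49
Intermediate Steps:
Function('f')(L) = L (Function('f')(L) = Add(L, 0) = L)
W = 57121 (W = Pow(239, 2) = 57121)
Pow(Add(W, Function('f')(235)), Rational(1, 2)) = Pow(Add(57121, 235), Rational(1, 2)) = Pow(57356, Rational(1, 2)) = Mul(2, Pow(14339, Rational(1, 2)))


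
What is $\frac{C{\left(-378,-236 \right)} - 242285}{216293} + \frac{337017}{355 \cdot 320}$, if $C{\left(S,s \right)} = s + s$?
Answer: $\frac{45317222781}{24570884800} \approx 1.8443$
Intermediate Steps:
$C{\left(S,s \right)} = 2 s$
$\frac{C{\left(-378,-236 \right)} - 242285}{216293} + \frac{337017}{355 \cdot 320} = \frac{2 \left(-236\right) - 242285}{216293} + \frac{337017}{355 \cdot 320} = \left(-472 - 242285\right) \frac{1}{216293} + \frac{337017}{113600} = \left(-242757\right) \frac{1}{216293} + 337017 \cdot \frac{1}{113600} = - \frac{242757}{216293} + \frac{337017}{113600} = \frac{45317222781}{24570884800}$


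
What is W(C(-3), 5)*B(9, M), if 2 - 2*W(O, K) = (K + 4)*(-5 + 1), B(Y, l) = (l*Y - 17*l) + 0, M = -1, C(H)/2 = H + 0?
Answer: 152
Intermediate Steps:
C(H) = 2*H (C(H) = 2*(H + 0) = 2*H)
B(Y, l) = -17*l + Y*l (B(Y, l) = (Y*l - 17*l) + 0 = (-17*l + Y*l) + 0 = -17*l + Y*l)
W(O, K) = 9 + 2*K (W(O, K) = 1 - (K + 4)*(-5 + 1)/2 = 1 - (4 + K)*(-4)/2 = 1 - (-16 - 4*K)/2 = 1 + (8 + 2*K) = 9 + 2*K)
W(C(-3), 5)*B(9, M) = (9 + 2*5)*(-(-17 + 9)) = (9 + 10)*(-1*(-8)) = 19*8 = 152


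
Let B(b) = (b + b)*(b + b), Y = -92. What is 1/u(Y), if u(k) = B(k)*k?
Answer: -1/3114752 ≈ -3.2105e-7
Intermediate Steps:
B(b) = 4*b**2 (B(b) = (2*b)*(2*b) = 4*b**2)
u(k) = 4*k**3 (u(k) = (4*k**2)*k = 4*k**3)
1/u(Y) = 1/(4*(-92)**3) = 1/(4*(-778688)) = 1/(-3114752) = -1/3114752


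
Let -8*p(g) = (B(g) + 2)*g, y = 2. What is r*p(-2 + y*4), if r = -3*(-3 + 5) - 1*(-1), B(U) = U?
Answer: 30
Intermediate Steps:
p(g) = -g*(2 + g)/8 (p(g) = -(g + 2)*g/8 = -(2 + g)*g/8 = -g*(2 + g)/8)
r = -5 (r = -3*2 + 1 = -6 + 1 = -5)
r*p(-2 + y*4) = -(-5)*(-2 + 2*4)*(2 + (-2 + 2*4))/8 = -(-5)*(-2 + 8)*(2 + (-2 + 8))/8 = -(-5)*6*(2 + 6)/8 = -(-5)*6*8/8 = -5*(-6) = 30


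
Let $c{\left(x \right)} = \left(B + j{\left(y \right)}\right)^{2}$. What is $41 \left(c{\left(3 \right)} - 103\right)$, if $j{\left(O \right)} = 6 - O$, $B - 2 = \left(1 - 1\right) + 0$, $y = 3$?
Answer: $-3198$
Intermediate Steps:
$B = 2$ ($B = 2 + \left(\left(1 - 1\right) + 0\right) = 2 + \left(0 + 0\right) = 2 + 0 = 2$)
$c{\left(x \right)} = 25$ ($c{\left(x \right)} = \left(2 + \left(6 - 3\right)\right)^{2} = \left(2 + 3\right)^{2} = 5^{2} = 25$)
$41 \left(c{\left(3 \right)} - 103\right) = 41 \left(25 - 103\right) = 41 \left(-78\right) = -3198$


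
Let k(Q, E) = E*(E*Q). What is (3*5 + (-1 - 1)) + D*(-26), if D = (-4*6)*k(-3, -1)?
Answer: -1859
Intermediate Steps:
k(Q, E) = Q*E²
D = 72 (D = (-4*6)*(-3*(-1)²) = -(-72) = -24*(-3) = 72)
(3*5 + (-1 - 1)) + D*(-26) = (3*5 + (-1 - 1)) + 72*(-26) = (15 - 2) - 1872 = 13 - 1872 = -1859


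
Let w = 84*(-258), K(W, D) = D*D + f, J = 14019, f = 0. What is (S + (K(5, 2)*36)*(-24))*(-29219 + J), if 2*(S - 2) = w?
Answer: 217208000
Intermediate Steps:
K(W, D) = D**2 (K(W, D) = D*D + 0 = D**2 + 0 = D**2)
w = -21672
S = -10834 (S = 2 + (1/2)*(-21672) = 2 - 10836 = -10834)
(S + (K(5, 2)*36)*(-24))*(-29219 + J) = (-10834 + (2**2*36)*(-24))*(-29219 + 14019) = (-10834 + (4*36)*(-24))*(-15200) = (-10834 + 144*(-24))*(-15200) = (-10834 - 3456)*(-15200) = -14290*(-15200) = 217208000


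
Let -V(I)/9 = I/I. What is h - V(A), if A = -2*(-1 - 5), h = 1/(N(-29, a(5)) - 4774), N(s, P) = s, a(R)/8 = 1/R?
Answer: 43226/4803 ≈ 8.9998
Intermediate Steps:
a(R) = 8/R
h = -1/4803 (h = 1/(-29 - 4774) = 1/(-4803) = -1/4803 ≈ -0.00020820)
A = 12 (A = -2*(-6) = 12)
V(I) = -9 (V(I) = -9*I/I = -9*1 = -9)
h - V(A) = -1/4803 - 1*(-9) = -1/4803 + 9 = 43226/4803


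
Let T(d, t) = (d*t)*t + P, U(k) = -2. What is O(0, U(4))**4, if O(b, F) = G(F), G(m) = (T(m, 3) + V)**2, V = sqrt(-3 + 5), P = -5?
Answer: (23 - sqrt(2))**8 ≈ 4.7135e+10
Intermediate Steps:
T(d, t) = -5 + d*t**2 (T(d, t) = (d*t)*t - 5 = d*t**2 - 5 = -5 + d*t**2)
V = sqrt(2) ≈ 1.4142
G(m) = (-5 + sqrt(2) + 9*m)**2 (G(m) = ((-5 + m*3**2) + sqrt(2))**2 = ((-5 + m*9) + sqrt(2))**2 = ((-5 + 9*m) + sqrt(2))**2 = (-5 + sqrt(2) + 9*m)**2)
O(b, F) = (-5 + sqrt(2) + 9*F)**2
O(0, U(4))**4 = ((-5 + sqrt(2) + 9*(-2))**2)**4 = ((-5 + sqrt(2) - 18)**2)**4 = ((-23 + sqrt(2))**2)**4 = (-23 + sqrt(2))**8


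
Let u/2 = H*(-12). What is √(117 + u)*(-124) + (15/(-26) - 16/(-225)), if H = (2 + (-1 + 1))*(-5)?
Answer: -2959/5850 - 124*√357 ≈ -2343.4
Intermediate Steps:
H = -10 (H = (2 + 0)*(-5) = 2*(-5) = -10)
u = 240 (u = 2*(-10*(-12)) = 2*120 = 240)
√(117 + u)*(-124) + (15/(-26) - 16/(-225)) = √(117 + 240)*(-124) + (15/(-26) - 16/(-225)) = √357*(-124) + (15*(-1/26) - 16*(-1/225)) = -124*√357 + (-15/26 + 16/225) = -124*√357 - 2959/5850 = -2959/5850 - 124*√357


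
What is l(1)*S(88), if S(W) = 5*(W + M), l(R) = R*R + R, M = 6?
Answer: 940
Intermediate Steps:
l(R) = R + R**2 (l(R) = R**2 + R = R + R**2)
S(W) = 30 + 5*W (S(W) = 5*(W + 6) = 5*(6 + W) = 30 + 5*W)
l(1)*S(88) = (1*(1 + 1))*(30 + 5*88) = (1*2)*(30 + 440) = 2*470 = 940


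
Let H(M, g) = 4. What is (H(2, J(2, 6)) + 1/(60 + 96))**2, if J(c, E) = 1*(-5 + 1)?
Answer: 390625/24336 ≈ 16.051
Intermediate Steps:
J(c, E) = -4 (J(c, E) = 1*(-4) = -4)
(H(2, J(2, 6)) + 1/(60 + 96))**2 = (4 + 1/(60 + 96))**2 = (4 + 1/156)**2 = (625/156)**2 = 390625/24336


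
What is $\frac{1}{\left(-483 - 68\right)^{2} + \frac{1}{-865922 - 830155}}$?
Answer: $\frac{1696077}{514930673276} \approx 3.2938 \cdot 10^{-6}$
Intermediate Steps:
$\frac{1}{\left(-483 - 68\right)^{2} + \frac{1}{-865922 - 830155}} = \frac{1}{\left(-551\right)^{2} + \frac{1}{-1696077}} = \frac{1}{303601 - \frac{1}{1696077}} = \frac{1}{\frac{514930673276}{1696077}} = \frac{1696077}{514930673276}$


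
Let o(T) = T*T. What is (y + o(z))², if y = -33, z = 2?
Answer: 841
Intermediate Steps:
o(T) = T²
(y + o(z))² = (-33 + 2²)² = (-33 + 4)² = (-29)² = 841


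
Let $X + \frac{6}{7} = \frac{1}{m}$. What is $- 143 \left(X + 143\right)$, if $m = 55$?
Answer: $- \frac{711516}{35} \approx -20329.0$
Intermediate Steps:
$X = - \frac{323}{385}$ ($X = - \frac{6}{7} + \frac{1}{55} = - \frac{323}{385} \approx -0.83896$)
$- 143 \left(X + 143\right) = - 143 \left(- \frac{323}{385} + 143\right) = \left(-143\right) \frac{54732}{385} = - \frac{711516}{35}$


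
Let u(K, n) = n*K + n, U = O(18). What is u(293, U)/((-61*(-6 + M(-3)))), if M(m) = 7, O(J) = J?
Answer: -5292/61 ≈ -86.754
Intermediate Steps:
U = 18
u(K, n) = n + K*n (u(K, n) = K*n + n = n + K*n)
u(293, U)/((-61*(-6 + M(-3)))) = (18*(1 + 293))/((-61*(-6 + 7))) = (18*294)/((-61*1)) = 5292/(-61) = 5292*(-1/61) = -5292/61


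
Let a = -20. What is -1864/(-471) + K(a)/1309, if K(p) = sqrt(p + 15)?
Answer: 1864/471 + I*sqrt(5)/1309 ≈ 3.9575 + 0.0017082*I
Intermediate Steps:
K(p) = sqrt(15 + p)
-1864/(-471) + K(a)/1309 = -1864/(-471) + sqrt(15 - 20)/1309 = -1864*(-1/471) + sqrt(-5)*(1/1309) = 1864/471 + (I*sqrt(5))*(1/1309) = 1864/471 + I*sqrt(5)/1309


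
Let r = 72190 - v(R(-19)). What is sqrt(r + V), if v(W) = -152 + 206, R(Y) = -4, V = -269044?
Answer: 2*I*sqrt(49227) ≈ 443.74*I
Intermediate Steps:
v(W) = 54
r = 72136 (r = 72190 - 1*54 = 72190 - 54 = 72136)
sqrt(r + V) = sqrt(72136 - 269044) = sqrt(-196908) = 2*I*sqrt(49227)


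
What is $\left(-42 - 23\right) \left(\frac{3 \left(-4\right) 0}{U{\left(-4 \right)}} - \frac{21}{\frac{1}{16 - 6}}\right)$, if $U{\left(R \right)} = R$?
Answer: $13650$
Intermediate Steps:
$\left(-42 - 23\right) \left(\frac{3 \left(-4\right) 0}{U{\left(-4 \right)}} - \frac{21}{\frac{1}{16 - 6}}\right) = \left(-42 - 23\right) \left(\frac{3 \left(-4\right) 0}{-4} - \frac{21}{\frac{1}{16 - 6}}\right) = - 65 \left(\left(-12\right) 0 \left(- \frac{1}{4}\right) - \frac{21}{\frac{1}{10}}\right) = - 65 \left(0 \left(- \frac{1}{4}\right) - 21 \frac{1}{\frac{1}{10}}\right) = - 65 \left(0 - 210\right) = \left(-65\right) \left(-210\right) = 13650$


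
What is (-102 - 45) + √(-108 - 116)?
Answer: -147 + 4*I*√14 ≈ -147.0 + 14.967*I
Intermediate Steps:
(-102 - 45) + √(-108 - 116) = -147 + √(-224) = -147 + 4*I*√14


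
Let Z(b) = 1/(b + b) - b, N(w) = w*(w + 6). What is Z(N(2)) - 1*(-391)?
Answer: 12001/32 ≈ 375.03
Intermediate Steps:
N(w) = w*(6 + w)
Z(b) = 1/(2*b) - b
Z(N(2)) - 1*(-391) = (1/(2*((2*(6 + 2)))) - 2*(6 + 2)) - 1*(-391) = (1/(2*((2*8))) - 2*8) + 391 = ((½)/16 - 1*16) + 391 = ((½)*(1/16) - 16) + 391 = (1/32 - 16) + 391 = -511/32 + 391 = 12001/32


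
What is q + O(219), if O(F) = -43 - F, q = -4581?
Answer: -4843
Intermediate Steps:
q + O(219) = -4581 + (-43 - 1*219) = -4581 + (-43 - 219) = -4581 - 262 = -4843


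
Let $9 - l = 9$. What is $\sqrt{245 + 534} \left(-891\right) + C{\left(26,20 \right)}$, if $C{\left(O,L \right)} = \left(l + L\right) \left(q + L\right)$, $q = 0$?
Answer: $400 - 891 \sqrt{779} \approx -24468.0$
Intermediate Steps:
$l = 0$ ($l = 9 - 9 = 0$)
$C{\left(O,L \right)} = L^{2}$ ($C{\left(O,L \right)} = \left(0 + L\right) \left(0 + L\right) = L L = L^{2}$)
$\sqrt{245 + 534} \left(-891\right) + C{\left(26,20 \right)} = \sqrt{245 + 534} \left(-891\right) + 20^{2} = \sqrt{779} \left(-891\right) + 400 = - 891 \sqrt{779} + 400 = 400 - 891 \sqrt{779}$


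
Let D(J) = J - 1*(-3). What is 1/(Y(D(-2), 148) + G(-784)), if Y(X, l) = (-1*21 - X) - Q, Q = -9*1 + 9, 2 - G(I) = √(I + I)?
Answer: I/(4*(-5*I + 7*√2)) ≈ -0.010163 + 0.020121*I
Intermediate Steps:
D(J) = 3 + J (D(J) = J + 3 = 3 + J)
G(I) = 2 - √2*√I (G(I) = 2 - √(I + I) = 2 - √(2*I) = 2 - √2*√I)
Q = 0 (Q = -9 + 9 = 0)
Y(X, l) = -21 - X (Y(X, l) = (-1*21 - X) - 1*0 = (-21 - X) + 0 = -21 - X)
1/(Y(D(-2), 148) + G(-784)) = 1/((-21 - (3 - 2)) + (2 - √2*√(-784))) = 1/((-21 - 1*1) + (2 - √2*28*I)) = 1/((-21 - 1) + (2 - 28*I*√2)) = 1/(-22 + (2 - 28*I*√2)) = 1/(-20 - 28*I*√2)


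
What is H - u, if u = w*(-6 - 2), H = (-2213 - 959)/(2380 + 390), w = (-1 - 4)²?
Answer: 275414/1385 ≈ 198.85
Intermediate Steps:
w = 25 (w = (-5)² = 25)
H = -1586/1385 (H = -3172/2770 = -3172*1/2770 = -1586/1385 ≈ -1.1451)
u = -200 (u = 25*(-6 - 2) = 25*(-8) = -200)
H - u = -1586/1385 - 1*(-200) = -1586/1385 + 200 = 275414/1385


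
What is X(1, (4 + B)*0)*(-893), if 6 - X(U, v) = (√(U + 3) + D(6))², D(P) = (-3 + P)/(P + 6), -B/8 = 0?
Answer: -13395/16 ≈ -837.19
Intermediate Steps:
B = 0 (B = -8*0 = 0)
D(P) = (-3 + P)/(6 + P)
X(U, v) = 6 - (¼ + √(3 + U))² (X(U, v) = 6 - (√(U + 3) + (-3 + 6)/(6 + 6))² = 6 - (√(3 + U) + 3/12)² = 6 - (√(3 + U) + (1/12)*3)² = 6 - (√(3 + U) + ¼)² = 6 - (¼ + √(3 + U))²)
X(1, (4 + B)*0)*(-893) = (47/16 - 1*1 - √(3 + 1)/2)*(-893) = (47/16 - 1 - √4/2)*(-893) = (47/16 - 1 - ½*2)*(-893) = (47/16 - 1 - 1)*(-893) = (15/16)*(-893) = -13395/16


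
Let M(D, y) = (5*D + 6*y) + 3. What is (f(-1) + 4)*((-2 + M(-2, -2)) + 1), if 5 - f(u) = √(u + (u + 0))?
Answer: -180 + 20*I*√2 ≈ -180.0 + 28.284*I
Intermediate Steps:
M(D, y) = 3 + 5*D + 6*y
f(u) = 5 - √2*√u (f(u) = 5 - √(u + (u + 0)) = 5 - √(u + u) = 5 - √(2*u) = 5 - √2*√u)
(f(-1) + 4)*((-2 + M(-2, -2)) + 1) = ((5 - √2*√(-1)) + 4)*((-2 + (3 + 5*(-2) + 6*(-2))) + 1) = ((5 - √2*I) + 4)*((-2 + (3 - 10 - 12)) + 1) = ((5 - I*√2) + 4)*((-2 - 19) + 1) = (9 - I*√2)*(-21 + 1) = (9 - I*√2)*(-20) = -180 + 20*I*√2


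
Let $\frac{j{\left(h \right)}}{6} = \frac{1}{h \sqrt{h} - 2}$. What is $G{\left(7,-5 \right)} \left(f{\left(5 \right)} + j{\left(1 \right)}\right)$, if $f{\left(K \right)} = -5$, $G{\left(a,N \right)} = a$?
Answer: $-77$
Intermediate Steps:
$j{\left(h \right)} = \frac{6}{-2 + h^{\frac{3}{2}}}$ ($j{\left(h \right)} = \frac{6}{h \sqrt{h} - 2} = \frac{6}{h^{\frac{3}{2}} - 2} = \frac{6}{-2 + h^{\frac{3}{2}}}$)
$G{\left(7,-5 \right)} \left(f{\left(5 \right)} + j{\left(1 \right)}\right) = 7 \left(-5 + \frac{6}{-2 + 1^{\frac{3}{2}}}\right) = 7 \left(-5 + \frac{6}{-2 + 1}\right) = 7 \left(-5 + \frac{6}{-1}\right) = 7 \left(-5 + 6 \left(-1\right)\right) = 7 \left(-5 - 6\right) = 7 \left(-11\right) = -77$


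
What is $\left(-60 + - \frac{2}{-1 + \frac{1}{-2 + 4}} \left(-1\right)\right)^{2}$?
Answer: $4096$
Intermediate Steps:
$\left(-60 + - \frac{2}{-1 + \frac{1}{-2 + 4}} \left(-1\right)\right)^{2} = \left(-60 + - \frac{2}{-1 + \frac{1}{2}} \left(-1\right)\right)^{2} = \left(-60 + - \frac{2}{- \frac{1}{2}} \left(-1\right)\right)^{2} = \left(-60 + \left(-2\right) \left(-2\right) \left(-1\right)\right)^{2} = \left(-60 + 4 \left(-1\right)\right)^{2} = \left(-60 - 4\right)^{2} = \left(-64\right)^{2} = 4096$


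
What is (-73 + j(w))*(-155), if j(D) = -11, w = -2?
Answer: 13020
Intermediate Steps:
(-73 + j(w))*(-155) = (-73 - 11)*(-155) = -84*(-155) = 13020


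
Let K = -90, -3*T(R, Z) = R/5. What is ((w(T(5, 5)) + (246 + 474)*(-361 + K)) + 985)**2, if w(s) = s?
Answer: 943241094436/9 ≈ 1.0480e+11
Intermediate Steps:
T(R, Z) = -R/15 (T(R, Z) = -R/(3*5) = -R/15)
((w(T(5, 5)) + (246 + 474)*(-361 + K)) + 985)**2 = ((-1/15*5 + (246 + 474)*(-361 - 90)) + 985)**2 = ((-1/3 + 720*(-451)) + 985)**2 = ((-1/3 - 324720) + 985)**2 = (-974161/3 + 985)**2 = (-971206/3)**2 = 943241094436/9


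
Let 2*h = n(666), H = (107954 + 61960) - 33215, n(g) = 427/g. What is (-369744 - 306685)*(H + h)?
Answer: -123166556439355/1332 ≈ -9.2467e+10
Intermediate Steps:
H = 136699 (H = 169914 - 33215 = 136699)
h = 427/1332 (h = (427/666)/2 = (427*(1/666))/2 = (½)*(427/666) = 427/1332 ≈ 0.32057)
(-369744 - 306685)*(H + h) = (-369744 - 306685)*(136699 + 427/1332) = -676429*182083495/1332 = -123166556439355/1332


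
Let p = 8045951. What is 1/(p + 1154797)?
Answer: 1/9200748 ≈ 1.0869e-7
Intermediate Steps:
1/(p + 1154797) = 1/(8045951 + 1154797) = 1/9200748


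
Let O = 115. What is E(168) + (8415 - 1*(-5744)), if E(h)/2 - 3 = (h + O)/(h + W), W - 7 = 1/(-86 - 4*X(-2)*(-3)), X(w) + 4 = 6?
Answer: 153711177/10849 ≈ 14168.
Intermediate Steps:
X(w) = 2 (X(w) = -4 + 6 = 2)
W = 433/62 (W = 7 + 1/(-86 - 4*2*(-3)) = 7 + 1/(-86 - 8*(-3)) = 7 + 1/(-86 + 24) = 7 + 1/(-62) = 7 - 1/62 = 433/62 ≈ 6.9839)
E(h) = 6 + 2*(115 + h)/(433/62 + h) (E(h) = 6 + 2*((h + 115)/(h + 433/62)) = 6 + 2*((115 + h)/(433/62 + h)) = 6 + 2*(115 + h)/(433/62 + h))
E(168) + (8415 - 1*(-5744)) = 2*(8429 + 248*168)/(433 + 62*168) + (8415 - 1*(-5744)) = 2*(8429 + 41664)/(433 + 10416) + (8415 + 5744) = 2*50093/10849 + 14159 = 2*(1/10849)*50093 + 14159 = 100186/10849 + 14159 = 153711177/10849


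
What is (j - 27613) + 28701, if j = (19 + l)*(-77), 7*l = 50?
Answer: -925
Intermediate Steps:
l = 50/7 (l = (⅐)*50 = 50/7 ≈ 7.1429)
j = -2013 (j = (19 + 50/7)*(-77) = (183/7)*(-77) = -2013)
(j - 27613) + 28701 = (-2013 - 27613) + 28701 = -29626 + 28701 = -925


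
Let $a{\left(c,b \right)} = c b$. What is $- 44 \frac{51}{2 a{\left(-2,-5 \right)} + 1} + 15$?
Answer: $- \frac{643}{7} \approx -91.857$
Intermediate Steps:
$a{\left(c,b \right)} = b c$
$- 44 \frac{51}{2 a{\left(-2,-5 \right)} + 1} + 15 = - 44 \frac{51}{2 \left(\left(-5\right) \left(-2\right)\right) + 1} + 15 = - 44 \frac{51}{2 \cdot 10 + 1} + 15 = - 44 \frac{51}{20 + 1} + 15 = - 44 \cdot \frac{51}{21} + 15 = - 44 \cdot 51 \cdot \frac{1}{21} + 15 = \left(-44\right) \frac{17}{7} + 15 = - \frac{748}{7} + 15 = - \frac{643}{7}$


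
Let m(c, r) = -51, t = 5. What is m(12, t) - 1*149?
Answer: -200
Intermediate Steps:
m(12, t) - 1*149 = -51 - 1*149 = -51 - 149 = -200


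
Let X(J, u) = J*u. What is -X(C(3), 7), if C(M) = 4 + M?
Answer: -49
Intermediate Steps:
-X(C(3), 7) = -(4 + 3)*7 = -7*7 = -1*49 = -49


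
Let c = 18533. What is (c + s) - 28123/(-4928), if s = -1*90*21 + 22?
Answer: 82153243/4928 ≈ 16671.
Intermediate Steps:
s = -1868 (s = -90*21 + 22 = -1890 + 22 = -1868)
(c + s) - 28123/(-4928) = (18533 - 1868) - 28123/(-4928) = 16665 - 28123*(-1/4928) = 16665 + 28123/4928 = 82153243/4928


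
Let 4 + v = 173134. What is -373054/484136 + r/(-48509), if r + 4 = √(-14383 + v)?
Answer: -9047269971/11742476612 - √158747/48509 ≈ -0.77869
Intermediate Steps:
v = 173130 (v = -4 + 173134 = 173130)
r = -4 + √158747 (r = -4 + √(-14383 + 173130) = -4 + √158747 ≈ 394.43)
-373054/484136 + r/(-48509) = -373054/484136 + (-4 + √158747)/(-48509) = -373054*1/484136 + (-4 + √158747)*(-1/48509) = -186527/242068 + (4/48509 - √158747/48509) = -9047269971/11742476612 - √158747/48509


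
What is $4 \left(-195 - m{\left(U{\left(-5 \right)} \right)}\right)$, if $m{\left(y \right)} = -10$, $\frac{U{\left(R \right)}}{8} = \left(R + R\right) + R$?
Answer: $-740$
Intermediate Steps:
$U{\left(R \right)} = 24 R$ ($U{\left(R \right)} = 8 \left(\left(R + R\right) + R\right) = 8 \left(2 R + R\right) = 8 \cdot 3 R = 24 R$)
$4 \left(-195 - m{\left(U{\left(-5 \right)} \right)}\right) = 4 \left(-195 - -10\right) = 4 \left(-195 + 10\right) = 4 \left(-185\right) = -740$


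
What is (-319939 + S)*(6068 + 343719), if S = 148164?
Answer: -60084661925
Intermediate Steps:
(-319939 + S)*(6068 + 343719) = (-319939 + 148164)*(6068 + 343719) = -171775*349787 = -60084661925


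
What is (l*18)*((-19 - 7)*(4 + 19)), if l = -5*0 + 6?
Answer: -64584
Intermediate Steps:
l = 6 (l = 0 + 6 = 6)
(l*18)*((-19 - 7)*(4 + 19)) = (6*18)*((-19 - 7)*(4 + 19)) = 108*(-26*23) = 108*(-598) = -64584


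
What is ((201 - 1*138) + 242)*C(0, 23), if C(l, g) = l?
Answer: 0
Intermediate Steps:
((201 - 1*138) + 242)*C(0, 23) = ((201 - 1*138) + 242)*0 = ((201 - 138) + 242)*0 = (63 + 242)*0 = 305*0 = 0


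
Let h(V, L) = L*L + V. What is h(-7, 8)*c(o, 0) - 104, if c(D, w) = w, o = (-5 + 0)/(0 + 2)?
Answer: -104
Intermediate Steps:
h(V, L) = V + L² (h(V, L) = L² + V = V + L²)
o = -5/2 ≈ -2.5000
h(-7, 8)*c(o, 0) - 104 = (-7 + 8²)*0 - 104 = (-7 + 64)*0 - 104 = 57*0 - 104 = 0 - 104 = -104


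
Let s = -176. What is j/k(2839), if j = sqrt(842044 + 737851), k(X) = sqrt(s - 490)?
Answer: -I*sqrt(116912230)/222 ≈ -48.705*I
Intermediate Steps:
k(X) = 3*I*sqrt(74) (k(X) = sqrt(-176 - 490) = sqrt(-666) = 3*I*sqrt(74))
j = sqrt(1579895) ≈ 1256.9
j/k(2839) = sqrt(1579895)/((3*I*sqrt(74))) = sqrt(1579895)*(-I*sqrt(74)/222) = -I*sqrt(116912230)/222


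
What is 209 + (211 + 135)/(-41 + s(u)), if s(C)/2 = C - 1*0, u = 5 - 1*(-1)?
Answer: 5715/29 ≈ 197.07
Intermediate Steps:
u = 6 (u = 5 + 1 = 6)
s(C) = 2*C (s(C) = 2*(C - 1*0) = 2*(C + 0) = 2*C)
209 + (211 + 135)/(-41 + s(u)) = 209 + (211 + 135)/(-41 + 2*6) = 209 + 346/(-41 + 12) = 209 + 346/(-29) = 209 + 346*(-1/29) = 209 - 346/29 = 5715/29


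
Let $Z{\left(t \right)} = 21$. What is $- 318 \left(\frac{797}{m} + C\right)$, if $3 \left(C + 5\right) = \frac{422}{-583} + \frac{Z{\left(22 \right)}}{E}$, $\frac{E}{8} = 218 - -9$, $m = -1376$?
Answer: $\frac{3177652319}{1717936} \approx 1849.7$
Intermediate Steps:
$E = 1816$ ($E = 8 \left(218 - -9\right) = 8 \left(218 + 9\right) = 8 \cdot 227 = 1816$)
$C = - \frac{16635029}{3176184}$ ($C = -5 + \frac{\frac{422}{-583} + \frac{21}{1816}}{3} = -5 + \frac{422 \left(- \frac{1}{583}\right) + 21 \cdot \frac{1}{1816}}{3} = -5 + \frac{- \frac{422}{583} + \frac{21}{1816}}{3} = -5 + \frac{1}{3} \left(- \frac{754109}{1058728}\right) = -5 - \frac{754109}{3176184} = - \frac{16635029}{3176184} \approx -5.2374$)
$- 318 \left(\frac{797}{m} + C\right) = - 318 \left(\frac{797}{-1376} - \frac{16635029}{3176184}\right) = - 318 \left(797 \left(- \frac{1}{1376}\right) - \frac{16635029}{3176184}\right) = - 318 \left(- \frac{797}{1376} - \frac{16635029}{3176184}\right) = \left(-318\right) \left(- \frac{3177652319}{546303648}\right) = \frac{3177652319}{1717936}$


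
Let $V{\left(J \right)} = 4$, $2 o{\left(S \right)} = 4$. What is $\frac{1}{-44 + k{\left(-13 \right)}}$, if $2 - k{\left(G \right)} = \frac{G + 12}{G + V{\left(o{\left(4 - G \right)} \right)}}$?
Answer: $- \frac{9}{379} \approx -0.023747$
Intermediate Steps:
$o{\left(S \right)} = 2$ ($o{\left(S \right)} = \frac{1}{2} \cdot 4 = 2$)
$k{\left(G \right)} = 2 - \frac{12 + G}{4 + G}$ ($k{\left(G \right)} = 2 - \frac{G + 12}{G + 4} = 2 - \frac{12 + G}{4 + G}$)
$\frac{1}{-44 + k{\left(-13 \right)}} = \frac{1}{-44 + \frac{-4 - 13}{4 - 13}} = \frac{1}{-44 + \frac{1}{-9} \left(-17\right)} = \frac{1}{-44 - - \frac{17}{9}} = \frac{1}{-44 + \frac{17}{9}} = \frac{1}{- \frac{379}{9}} = - \frac{9}{379}$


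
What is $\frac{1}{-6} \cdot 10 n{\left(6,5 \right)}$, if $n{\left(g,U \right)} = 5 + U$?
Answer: $- \frac{50}{3} \approx -16.667$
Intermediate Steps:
$\frac{1}{-6} \cdot 10 n{\left(6,5 \right)} = \frac{1}{-6} \cdot 10 \left(5 + 5\right) = \left(- \frac{1}{6}\right) 10 \cdot 10 = \left(- \frac{5}{3}\right) 10 = - \frac{50}{3}$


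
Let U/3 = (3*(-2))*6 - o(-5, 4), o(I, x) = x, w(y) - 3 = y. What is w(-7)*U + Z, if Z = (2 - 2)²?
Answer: 480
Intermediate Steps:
w(y) = 3 + y
Z = 0 (Z = 0² = 0)
U = -120 (U = 3*((3*(-2))*6 - 1*4) = 3*(-6*6 - 4) = 3*(-36 - 4) = 3*(-40) = -120)
w(-7)*U + Z = (3 - 7)*(-120) + 0 = -4*(-120) + 0 = 480 + 0 = 480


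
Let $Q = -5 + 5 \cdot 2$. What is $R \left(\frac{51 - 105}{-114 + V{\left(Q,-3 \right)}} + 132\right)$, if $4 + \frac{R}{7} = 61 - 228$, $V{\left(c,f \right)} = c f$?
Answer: $- \frac{6815718}{43} \approx -1.5851 \cdot 10^{5}$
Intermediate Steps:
$Q = 5$ ($Q = -5 + 10 = 5$)
$R = -1197$ ($R = -28 + 7 \left(61 - 228\right) = -28 + 7 \left(-167\right) = -28 - 1169 = -1197$)
$R \left(\frac{51 - 105}{-114 + V{\left(Q,-3 \right)}} + 132\right) = - 1197 \left(\frac{51 - 105}{-114 + 5 \left(-3\right)} + 132\right) = - 1197 \left(- \frac{54}{-114 - 15} + 132\right) = - 1197 \left(- \frac{54}{-129} + 132\right) = - 1197 \left(\left(-54\right) \left(- \frac{1}{129}\right) + 132\right) = - 1197 \left(\frac{18}{43} + 132\right) = \left(-1197\right) \frac{5694}{43} = - \frac{6815718}{43}$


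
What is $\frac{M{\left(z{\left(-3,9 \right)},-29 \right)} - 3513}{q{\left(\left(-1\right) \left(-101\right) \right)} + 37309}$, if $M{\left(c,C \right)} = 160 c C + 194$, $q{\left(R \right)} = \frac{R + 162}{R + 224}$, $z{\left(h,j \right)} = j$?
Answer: $- \frac{14650675}{12125688} \approx -1.2082$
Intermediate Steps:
$q{\left(R \right)} = \frac{162 + R}{224 + R}$
$M{\left(c,C \right)} = 194 + 160 C c$ ($M{\left(c,C \right)} = 160 C c + 194 = 194 + 160 C c$)
$\frac{M{\left(z{\left(-3,9 \right)},-29 \right)} - 3513}{q{\left(\left(-1\right) \left(-101\right) \right)} + 37309} = \frac{\left(194 + 160 \left(-29\right) 9\right) - 3513}{\frac{162 - -101}{224 - -101} + 37309} = \frac{\left(194 - 41760\right) - 3513}{\frac{162 + 101}{224 + 101} + 37309} = \frac{-41566 - 3513}{\frac{1}{325} \cdot 263 + 37309} = - \frac{45079}{\frac{1}{325} \cdot 263 + 37309} = - \frac{45079}{\frac{263}{325} + 37309} = - \frac{45079}{\frac{12125688}{325}} = \left(-45079\right) \frac{325}{12125688} = - \frac{14650675}{12125688}$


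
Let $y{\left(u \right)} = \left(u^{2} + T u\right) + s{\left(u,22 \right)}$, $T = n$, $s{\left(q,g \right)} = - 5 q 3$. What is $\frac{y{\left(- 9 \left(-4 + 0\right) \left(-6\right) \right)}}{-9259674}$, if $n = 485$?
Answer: $\frac{9144}{1543279} \approx 0.005925$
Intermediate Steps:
$s{\left(q,g \right)} = - 15 q$
$T = 485$
$y{\left(u \right)} = u^{2} + 470 u$ ($y{\left(u \right)} = \left(u^{2} + 485 u\right) - 15 u = u^{2} + 470 u$)
$\frac{y{\left(- 9 \left(-4 + 0\right) \left(-6\right) \right)}}{-9259674} = \frac{- 9 \left(-4 + 0\right) \left(-6\right) \left(470 + - 9 \left(-4 + 0\right) \left(-6\right)\right)}{-9259674} = \left(-9\right) \left(-4\right) \left(-6\right) \left(470 + \left(-9\right) \left(-4\right) \left(-6\right)\right) \left(- \frac{1}{9259674}\right) = 36 \left(-6\right) \left(470 + 36 \left(-6\right)\right) \left(- \frac{1}{9259674}\right) = - 216 \left(470 - 216\right) \left(- \frac{1}{9259674}\right) = \left(-216\right) 254 \left(- \frac{1}{9259674}\right) = \left(-54864\right) \left(- \frac{1}{9259674}\right) = \frac{9144}{1543279}$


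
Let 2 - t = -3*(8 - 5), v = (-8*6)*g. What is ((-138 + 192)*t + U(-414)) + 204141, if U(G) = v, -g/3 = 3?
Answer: 205167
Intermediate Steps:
g = -9 (g = -3*3 = -9)
v = 432 (v = -8*6*(-9) = -48*(-9) = 432)
t = 11 (t = 2 - (-3)*(8 - 5) = 2 - (-3)*3 = 2 - 1*(-9) = 2 + 9 = 11)
U(G) = 432
((-138 + 192)*t + U(-414)) + 204141 = ((-138 + 192)*11 + 432) + 204141 = (54*11 + 432) + 204141 = (594 + 432) + 204141 = 1026 + 204141 = 205167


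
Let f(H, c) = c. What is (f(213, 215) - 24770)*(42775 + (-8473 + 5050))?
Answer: -966288360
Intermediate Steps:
(f(213, 215) - 24770)*(42775 + (-8473 + 5050)) = (215 - 24770)*(42775 + (-8473 + 5050)) = -24555*(42775 - 3423) = -24555*39352 = -966288360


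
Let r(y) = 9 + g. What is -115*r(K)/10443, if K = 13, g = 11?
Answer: -2300/10443 ≈ -0.22024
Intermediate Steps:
r(y) = 20 (r(y) = 9 + 11 = 20)
-115*r(K)/10443 = -115*20/10443 = -2300*1/10443 = -2300/10443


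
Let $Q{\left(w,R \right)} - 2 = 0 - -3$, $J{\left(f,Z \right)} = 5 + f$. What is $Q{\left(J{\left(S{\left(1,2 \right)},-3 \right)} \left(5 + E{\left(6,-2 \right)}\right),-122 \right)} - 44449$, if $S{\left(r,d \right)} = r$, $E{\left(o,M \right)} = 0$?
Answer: $-44444$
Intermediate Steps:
$Q{\left(w,R \right)} = 5$ ($Q{\left(w,R \right)} = 2 + \left(0 - -3\right) = 2 + \left(0 + 3\right) = 2 + 3 = 5$)
$Q{\left(J{\left(S{\left(1,2 \right)},-3 \right)} \left(5 + E{\left(6,-2 \right)}\right),-122 \right)} - 44449 = 5 - 44449 = -44444$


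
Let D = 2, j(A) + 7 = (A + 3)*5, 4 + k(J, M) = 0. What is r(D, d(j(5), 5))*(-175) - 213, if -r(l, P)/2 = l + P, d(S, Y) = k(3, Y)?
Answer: -913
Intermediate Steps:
k(J, M) = -4 (k(J, M) = -4 + 0 = -4)
j(A) = 8 + 5*A (j(A) = -7 + (A + 3)*5 = -7 + (3 + A)*5 = -7 + (15 + 5*A) = 8 + 5*A)
d(S, Y) = -4
r(l, P) = -2*P - 2*l (r(l, P) = -2*(l + P) = -2*(P + l) = -2*P - 2*l)
r(D, d(j(5), 5))*(-175) - 213 = (-2*(-4) - 2*2)*(-175) - 213 = (8 - 4)*(-175) - 213 = 4*(-175) - 213 = -700 - 213 = -913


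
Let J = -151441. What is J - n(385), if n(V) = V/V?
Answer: -151442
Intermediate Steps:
n(V) = 1
J - n(385) = -151441 - 1*1 = -151441 - 1 = -151442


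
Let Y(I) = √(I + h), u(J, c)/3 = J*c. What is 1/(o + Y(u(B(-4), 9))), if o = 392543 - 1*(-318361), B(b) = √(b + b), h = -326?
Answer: 1/(710904 + √2*√(-163 + 27*I*√2)) ≈ 1.4067e-6 - 3.6e-11*I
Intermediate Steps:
B(b) = √2*√b (B(b) = √(2*b) = √2*√b)
u(J, c) = 3*J*c (u(J, c) = 3*(J*c) = 3*J*c)
o = 710904 (o = 392543 + 318361 = 710904)
Y(I) = √(-326 + I) (Y(I) = √(I - 326) = √(-326 + I))
1/(o + Y(u(B(-4), 9))) = 1/(710904 + √(-326 + 3*(√2*√(-4))*9)) = 1/(710904 + √(-326 + 3*(√2*(2*I))*9)) = 1/(710904 + √(-326 + 3*(2*I*√2)*9)) = 1/(710904 + √(-326 + 54*I*√2))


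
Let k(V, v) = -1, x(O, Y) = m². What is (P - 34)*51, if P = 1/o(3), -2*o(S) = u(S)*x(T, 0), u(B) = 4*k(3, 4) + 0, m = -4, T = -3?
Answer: -55437/32 ≈ -1732.4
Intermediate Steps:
x(O, Y) = 16 (x(O, Y) = (-4)² = 16)
u(B) = -4 (u(B) = 4*(-1) + 0 = -4 + 0 = -4)
o(S) = 32 (o(S) = -(-2)*16 = -½*(-64) = 32)
P = 1/32 ≈ 0.031250
(P - 34)*51 = (1/32 - 34)*51 = -1087/32*51 = -55437/32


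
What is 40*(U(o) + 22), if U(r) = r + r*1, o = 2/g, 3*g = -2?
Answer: 640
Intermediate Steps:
g = -⅔ (g = (⅓)*(-2) = -⅔ ≈ -0.66667)
o = -3 (o = 2/(-⅔) = 2*(-3/2) = -3)
U(r) = 2*r (U(r) = r + r = 2*r)
40*(U(o) + 22) = 40*(2*(-3) + 22) = 40*(-6 + 22) = 40*16 = 640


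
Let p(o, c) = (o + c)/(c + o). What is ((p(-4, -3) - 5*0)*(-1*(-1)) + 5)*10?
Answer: 60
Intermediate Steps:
p(o, c) = 1 (p(o, c) = (c + o)/(c + o) = 1)
((p(-4, -3) - 5*0)*(-1*(-1)) + 5)*10 = ((1 - 5*0)*(-1*(-1)) + 5)*10 = ((1 + 0)*1 + 5)*10 = (1*1 + 5)*10 = (1 + 5)*10 = 6*10 = 60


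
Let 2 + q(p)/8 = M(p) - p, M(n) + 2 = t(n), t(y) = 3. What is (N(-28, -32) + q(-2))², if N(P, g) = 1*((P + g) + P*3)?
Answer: 18496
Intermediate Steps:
M(n) = 1 (M(n) = -2 + 3 = 1)
q(p) = -8 - 8*p (q(p) = -16 + 8*(1 - p) = -16 + (8 - 8*p) = -8 - 8*p)
N(P, g) = g + 4*P (N(P, g) = 1*((P + g) + 3*P) = 1*(g + 4*P) = g + 4*P)
(N(-28, -32) + q(-2))² = ((-32 + 4*(-28)) + (-8 - 8*(-2)))² = ((-32 - 112) + (-8 + 16))² = (-144 + 8)² = (-136)² = 18496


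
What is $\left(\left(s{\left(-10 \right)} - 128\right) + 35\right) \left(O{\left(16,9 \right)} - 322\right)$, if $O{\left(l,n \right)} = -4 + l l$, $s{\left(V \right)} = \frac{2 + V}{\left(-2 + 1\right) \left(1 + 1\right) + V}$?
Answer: $\frac{19390}{3} \approx 6463.3$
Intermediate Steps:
$s{\left(V \right)} = \frac{2 + V}{-2 + V}$ ($s{\left(V \right)} = \frac{2 + V}{\left(-1\right) 2 + V} = \frac{2 + V}{-2 + V}$)
$O{\left(l,n \right)} = -4 + l^{2}$
$\left(\left(s{\left(-10 \right)} - 128\right) + 35\right) \left(O{\left(16,9 \right)} - 322\right) = \left(\left(\frac{2 - 10}{-2 - 10} - 128\right) + 35\right) \left(\left(-4 + 16^{2}\right) - 322\right) = \left(\left(\frac{1}{-12} \left(-8\right) - 128\right) + 35\right) \left(\left(-4 + 256\right) - 322\right) = \left(\left(\left(- \frac{1}{12}\right) \left(-8\right) - 128\right) + 35\right) \left(252 - 322\right) = \left(\left(\frac{2}{3} - 128\right) + 35\right) \left(-70\right) = \left(- \frac{382}{3} + 35\right) \left(-70\right) = \left(- \frac{277}{3}\right) \left(-70\right) = \frac{19390}{3}$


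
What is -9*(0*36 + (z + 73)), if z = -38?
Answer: -315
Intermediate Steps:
-9*(0*36 + (z + 73)) = -9*(0*36 + (-38 + 73)) = -9*(0 + 35) = -9*35 = -315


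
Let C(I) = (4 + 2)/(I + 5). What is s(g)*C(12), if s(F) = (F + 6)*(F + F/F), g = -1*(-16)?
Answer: 132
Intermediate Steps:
g = 16
C(I) = 6/(5 + I)
s(F) = (1 + F)*(6 + F) (s(F) = (6 + F)*(F + 1) = (6 + F)*(1 + F) = (1 + F)*(6 + F))
s(g)*C(12) = (6 + 16² + 7*16)*(6/(5 + 12)) = (6 + 256 + 112)*(6/17) = 374*(6*(1/17)) = 374*(6/17) = 132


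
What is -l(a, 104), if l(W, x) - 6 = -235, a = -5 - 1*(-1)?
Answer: 229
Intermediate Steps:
a = -4 (a = -5 + 1 = -4)
l(W, x) = -229 (l(W, x) = 6 - 235 = -229)
-l(a, 104) = -1*(-229) = 229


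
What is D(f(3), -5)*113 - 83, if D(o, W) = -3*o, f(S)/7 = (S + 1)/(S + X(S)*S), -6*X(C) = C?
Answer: -6411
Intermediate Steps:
X(C) = -C/6
f(S) = 7*(1 + S)/(S - S**2/6) (f(S) = 7*((S + 1)/(S + (-S/6)*S)) = 7*((1 + S)/(S - S**2/6)) = 7*(1 + S)/(S - S**2/6))
D(o, W) = -3*o
D(f(3), -5)*113 - 83 = -126*(-1 - 1*3)/(3*(-6 + 3))*113 - 83 = -126*(-1 - 3)/(3*(-3))*113 - 83 = -126*(-1)*(-4)/(3*3)*113 - 83 = -3*56/3*113 - 83 = -56*113 - 83 = -6328 - 83 = -6411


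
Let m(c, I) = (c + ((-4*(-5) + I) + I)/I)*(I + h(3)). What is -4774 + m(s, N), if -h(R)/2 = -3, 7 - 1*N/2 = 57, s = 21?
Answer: -34586/5 ≈ -6917.2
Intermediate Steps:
N = -100 (N = 14 - 2*57 = 14 - 114 = -100)
h(R) = 6 (h(R) = -2*(-3) = 6)
m(c, I) = (6 + I)*(c + (20 + 2*I)/I) (m(c, I) = (c + ((-4*(-5) + I) + I)/I)*(I + 6) = (c + ((20 + I) + I)/I)*(6 + I) = (c + (20 + 2*I)/I)*(6 + I) = (6 + I)*(c + (20 + 2*I)/I))
-4774 + m(s, N) = -4774 + (32 + 2*(-100) + 6*21 + 120/(-100) - 100*21) = -4774 + (32 - 200 + 126 + 120*(-1/100) - 2100) = -4774 + (32 - 200 + 126 - 6/5 - 2100) = -4774 - 10716/5 = -34586/5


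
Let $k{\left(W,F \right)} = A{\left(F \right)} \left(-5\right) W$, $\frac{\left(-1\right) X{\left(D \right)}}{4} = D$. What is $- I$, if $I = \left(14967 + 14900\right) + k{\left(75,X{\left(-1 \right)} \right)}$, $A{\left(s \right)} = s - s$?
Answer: $-29867$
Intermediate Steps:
$X{\left(D \right)} = - 4 D$
$A{\left(s \right)} = 0$
$k{\left(W,F \right)} = 0$ ($k{\left(W,F \right)} = 0 \left(-5\right) W = 0 W = 0$)
$I = 29867$ ($I = \left(14967 + 14900\right) + 0 = 29867 + 0 = 29867$)
$- I = \left(-1\right) 29867 = -29867$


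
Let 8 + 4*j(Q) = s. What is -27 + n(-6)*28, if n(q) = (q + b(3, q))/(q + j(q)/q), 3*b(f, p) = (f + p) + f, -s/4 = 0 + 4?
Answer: 33/5 ≈ 6.6000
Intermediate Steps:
s = -16 (s = -4*(0 + 4) = -4*4 = -16)
j(Q) = -6 (j(Q) = -2 + (¼)*(-16) = -2 - 4 = -6)
b(f, p) = p/3 + 2*f/3 (b(f, p) = ((f + p) + f)/3 = (p + 2*f)/3 = p/3 + 2*f/3)
n(q) = (2 + 4*q/3)/(q - 6/q) (n(q) = (q + (q/3 + (⅔)*3))/(q - 6/q) = (q + (q/3 + 2))/(q - 6/q) = (q + (2 + q/3))/(q - 6/q) = (2 + 4*q/3)/(q - 6/q))
-27 + n(-6)*28 = -27 + ((⅔)*(-6)*(3 + 2*(-6))/(-6 + (-6)²))*28 = -27 + ((⅔)*(-6)*(3 - 12)/(-6 + 36))*28 = -27 + ((⅔)*(-6)*(-9)/30)*28 = -27 + ((⅔)*(-6)*(1/30)*(-9))*28 = -27 + (6/5)*28 = -27 + 168/5 = 33/5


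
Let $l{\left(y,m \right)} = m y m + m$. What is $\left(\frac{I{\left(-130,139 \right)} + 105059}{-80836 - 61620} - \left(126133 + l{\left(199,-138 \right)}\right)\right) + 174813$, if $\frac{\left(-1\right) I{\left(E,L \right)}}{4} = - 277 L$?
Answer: $- \frac{532919322799}{142456} \approx -3.7409 \cdot 10^{6}$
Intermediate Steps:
$I{\left(E,L \right)} = 1108 L$ ($I{\left(E,L \right)} = - 4 \left(- 277 L\right) = 1108 L$)
$l{\left(y,m \right)} = m + y m^{2}$ ($l{\left(y,m \right)} = y m^{2} + m = m + y m^{2}$)
$\left(\frac{I{\left(-130,139 \right)} + 105059}{-80836 - 61620} - \left(126133 + l{\left(199,-138 \right)}\right)\right) + 174813 = \left(\frac{1108 \cdot 139 + 105059}{-80836 - 61620} - \left(126133 - 138 \left(1 - 27462\right)\right)\right) + 174813 = \left(\frac{154012 + 105059}{-142456} - \left(126133 - 138 \left(1 - 27462\right)\right)\right) + 174813 = \left(259071 \left(- \frac{1}{142456}\right) - \left(126133 - -3789618\right)\right) + 174813 = \left(- \frac{259071}{142456} - 3915751\right) + 174813 = - \frac{557822483527}{142456} + 174813 = - \frac{532919322799}{142456}$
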